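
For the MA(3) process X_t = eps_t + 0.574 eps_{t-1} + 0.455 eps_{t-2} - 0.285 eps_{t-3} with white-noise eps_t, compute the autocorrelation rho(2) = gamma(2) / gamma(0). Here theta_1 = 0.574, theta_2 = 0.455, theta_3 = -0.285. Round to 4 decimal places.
\rho(2) = 0.1801

For an MA(q) process with theta_0 = 1, the autocovariance is
  gamma(k) = sigma^2 * sum_{i=0..q-k} theta_i * theta_{i+k},
and rho(k) = gamma(k) / gamma(0). Sigma^2 cancels.
  numerator   = (1)*(0.455) + (0.574)*(-0.285) = 0.29141.
  denominator = (1)^2 + (0.574)^2 + (0.455)^2 + (-0.285)^2 = 1.617726.
  rho(2) = 0.29141 / 1.617726 = 0.1801.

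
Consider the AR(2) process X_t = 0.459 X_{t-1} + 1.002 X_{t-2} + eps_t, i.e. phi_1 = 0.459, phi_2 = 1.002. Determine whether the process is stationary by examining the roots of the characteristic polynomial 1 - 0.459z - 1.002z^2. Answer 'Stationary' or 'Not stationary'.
\text{Not stationary}

The AR(p) characteristic polynomial is P(z) = 1 - 0.459z - 1.002z^2.
Stationarity requires all roots to lie outside the unit circle, i.e. |z| > 1 for every root.
Set 1 + (-0.459) z + (-1.002) z^2 = 0, i.e. a z^2 + b z + c = 0 with a = -1.002, b = -0.459, c = 1.
Discriminant D = b^2 - 4ac = (-0.459)^2 - 4*(-1.002)*1 = 0.210681 - (-4.008) = 4.218681.
D >= 0, so the roots are real: z = (-b +/- sqrt(D)) / (2a) = (0.459 +/- 2.053943) / (-2.004).
  z_1 = (0.459 + 2.053943) / (-2.004) = -1.254,   |z_1| = 1.254.
  z_2 = (0.459 - 2.053943) / (-2.004) = 0.7959,   |z_2| = 0.7959.
Moduli of all roots: 1.2540, 0.7959.
All moduli strictly greater than 1? No.
Verdict: Not stationary.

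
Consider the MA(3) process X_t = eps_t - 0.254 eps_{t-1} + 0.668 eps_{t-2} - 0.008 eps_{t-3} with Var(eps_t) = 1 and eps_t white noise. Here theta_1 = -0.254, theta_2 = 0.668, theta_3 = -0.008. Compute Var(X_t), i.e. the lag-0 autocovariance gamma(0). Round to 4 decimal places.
\gamma(0) = 1.5108

For an MA(q) process X_t = eps_t + sum_i theta_i eps_{t-i} with
Var(eps_t) = sigma^2, the variance is
  gamma(0) = sigma^2 * (1 + sum_i theta_i^2).
  sum_i theta_i^2 = (-0.254)^2 + (0.668)^2 + (-0.008)^2 = 0.064516 + 0.446224 + 0.000064 = 0.510804.
  gamma(0) = 1 * (1 + 0.510804) = 1 * 1.510804 = 1.510804, which rounds to 1.5108.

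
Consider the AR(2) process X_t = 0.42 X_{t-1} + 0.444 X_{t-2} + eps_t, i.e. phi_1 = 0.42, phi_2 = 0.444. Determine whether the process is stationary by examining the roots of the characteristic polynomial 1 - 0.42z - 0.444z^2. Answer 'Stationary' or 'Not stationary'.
\text{Stationary}

The AR(p) characteristic polynomial is P(z) = 1 - 0.42z - 0.444z^2.
Stationarity requires all roots to lie outside the unit circle, i.e. |z| > 1 for every root.
Set 1 + (-0.42) z + (-0.444) z^2 = 0, i.e. a z^2 + b z + c = 0 with a = -0.444, b = -0.42, c = 1.
Discriminant D = b^2 - 4ac = (-0.42)^2 - 4*(-0.444)*1 = 0.1764 - (-1.776) = 1.9524.
D >= 0, so the roots are real: z = (-b +/- sqrt(D)) / (2a) = (0.42 +/- 1.397283) / (-0.888).
  z_1 = (0.42 + 1.397283) / (-0.888) = -2.0465,   |z_1| = 2.0465.
  z_2 = (0.42 - 1.397283) / (-0.888) = 1.1005,   |z_2| = 1.1005.
Moduli of all roots: 2.0465, 1.1005.
All moduli strictly greater than 1? Yes.
Verdict: Stationary.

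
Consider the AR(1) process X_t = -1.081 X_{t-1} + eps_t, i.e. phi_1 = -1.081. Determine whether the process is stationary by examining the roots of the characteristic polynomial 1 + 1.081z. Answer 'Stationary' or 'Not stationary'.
\text{Not stationary}

The AR(p) characteristic polynomial is P(z) = 1 + 1.081z.
Stationarity requires all roots to lie outside the unit circle, i.e. |z| > 1 for every root.
This is linear in z: 1 + (1.081) z = 0  =>  z = -1/(1.081) = -0.925069,  |z| = 0.925069.
Moduli of all roots: 0.9251.
All moduli strictly greater than 1? No.
Verdict: Not stationary.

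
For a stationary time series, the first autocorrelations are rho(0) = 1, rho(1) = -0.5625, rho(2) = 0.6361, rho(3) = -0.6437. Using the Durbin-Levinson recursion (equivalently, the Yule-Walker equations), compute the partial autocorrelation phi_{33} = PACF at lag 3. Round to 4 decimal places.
\phi_{33} = -0.3561

The PACF at lag k is phi_{kk}, the last component of the solution
to the Yule-Walker system G_k phi = r_k where
  (G_k)_{ij} = rho(|i - j|), (r_k)_i = rho(i), i,j = 1..k.
Equivalently, Durbin-Levinson gives phi_{kk} iteratively:
  phi_{11} = rho(1)
  phi_{kk} = [rho(k) - sum_{j=1..k-1} phi_{k-1,j} rho(k-j)]
            / [1 - sum_{j=1..k-1} phi_{k-1,j} rho(j)],
  phi_{k,j} = phi_{k-1,j} - phi_{kk} phi_{k-1,k-j},  j = 1..k-1.
Step k = 1:
  phi_11 = rho(1) = -0.5625.
Step k = 2:
  phi_22 = [rho(2) - phi_11 rho(1)] / [1 - phi_11 rho(1)] = [0.6361 - (-0.5625)(-0.5625)] / [1 - (-0.5625)(-0.5625)]
         = 0.31969375 / 0.68359375 = 0.467666.
  Update: phi_21 = phi_11 - phi_22 phi_11 = -0.5625 - (0.467666)(-0.5625) = -0.299438.
Step k = 3:
  phi_33 = [rho(3) - phi_21 rho(2) - phi_22 rho(1)] / [1 - phi_21 rho(1) - phi_22 rho(2)]
    numerator   = -0.6437 - (-0.299438)(0.6361) - (0.467666)(-0.5625) = -0.19016538
    denominator = 1 - (-0.299438)(-0.5625) - (0.467666)(0.6361) = 0.53408376
  phi_33 = -0.19016538 / 0.53408376 = -0.3561.
Therefore phi_{33} = -0.3561.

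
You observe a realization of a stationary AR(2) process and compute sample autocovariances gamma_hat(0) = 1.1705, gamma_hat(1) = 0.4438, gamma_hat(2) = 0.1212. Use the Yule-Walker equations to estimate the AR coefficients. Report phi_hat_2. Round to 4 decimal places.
\hat\phi_{2} = -0.0470

The Yule-Walker equations for an AR(p) process read, in matrix form,
  Gamma_p phi = r_p,   with   (Gamma_p)_{ij} = gamma(|i - j|),
                       (r_p)_i = gamma(i),   i,j = 1..p.
Substitute the sample gammas (Toeplitz matrix and right-hand side of size 2):
  Gamma_p = [[1.1705, 0.4438], [0.4438, 1.1705]]
  r_p     = [0.4438, 0.1212]
Written out:
  1.1705 phi_1 + 0.4438 phi_2 = 0.4438
  0.4438 phi_1 + 1.1705 phi_2 = 0.1212
Solve by Cramer's rule:
  det = gamma(0)^2 - gamma(1)^2 = (1.1705)^2 - (0.4438)^2 = 1.37007025 - 0.19695844 = 1.17311181
  phi_hat_1 = [gamma(1) gamma(0) - gamma(1) gamma(2)] / det = [(0.4438)(1.1705) - (0.4438)(0.1212)] / 1.17311181 = 0.46567934 / 1.17311181 = 0.397
  phi_hat_2 = [gamma(0) gamma(2) - gamma(1)^2] / det = [(1.1705)(0.1212) - (0.4438)^2] / 1.17311181 = -0.05509384 / 1.17311181 = -0.047
So phi_hat = [0.3970, -0.0470].
Therefore phi_hat_2 = -0.0470.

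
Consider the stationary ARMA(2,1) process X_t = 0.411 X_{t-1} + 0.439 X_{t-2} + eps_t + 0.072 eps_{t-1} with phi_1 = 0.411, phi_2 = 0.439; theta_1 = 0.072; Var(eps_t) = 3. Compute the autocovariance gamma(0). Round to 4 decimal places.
\gamma(0) = 8.9095

Multiply the model equation by X_{t-k} and take expectations. With theta_0 = psi_0 = 1 and psi_j the MA(infinity) weights, this gives
  gamma(k) - sum_i phi_i gamma(k-i) = c_k,
  c_k = sigma^2 * sum_{j=k..q} theta_j psi_{j-k}   (c_k = 0 for k > q),
using gamma(-m) = gamma(m).
psi-weights needed (psi_j = theta_j + sum_i phi_i psi_{j-i}):
  psi_1 = theta_1 + phi_1 = 0.072 + (0.411) = 0.483
Right-hand sides:
  c_0 = sigma^2 (1 + theta_1 psi_1) = 3 * (1 + (0.072)(0.483)) = 3 * 1.034776 = 3.104328
  c_1 = sigma^2 theta_1 = 3 * (0.072) = 0.216
  c_2 = 0
Equations for k = 0, 1, 2 (AR order 2, c_2 = 0):
  (E0) gamma(0) = phi_1 gamma(1) + phi_2 gamma(2) + c_0
  (E1) gamma(1) = phi_1 gamma(0) + phi_2 gamma(1) + c_1
  (E2) gamma(2) = phi_1 gamma(1) + phi_2 gamma(0)
From (E1): gamma(1) = A gamma(0) + B with
  A = phi_1 / (1 - phi_2) = 0.411 / 0.561 = 0.73262,   B = c_1 / (1 - phi_2) = 0.216 / 0.561 = 0.385027.
Insert (E2) into (E0): gamma(0) (1 - phi_2^2) = phi_1 (1 + phi_2) gamma(1) + c_0.
  phi_1 (1 + phi_2) = (0.411)(1.439) = 0.591429,   1 - phi_2^2 = 0.807279.
Replace gamma(1) by A gamma(0) + B and collect gamma(0):
  gamma(0) [0.807279 - (0.591429)(0.73262)] = (0.591429)(0.385027) + 3.104328
  gamma(0) * 0.373986 = 3.332044
  gamma(0) = 3.332044 / 0.373986 = 8.90954.
Therefore gamma(0) = 8.9095 (to 4 decimal places).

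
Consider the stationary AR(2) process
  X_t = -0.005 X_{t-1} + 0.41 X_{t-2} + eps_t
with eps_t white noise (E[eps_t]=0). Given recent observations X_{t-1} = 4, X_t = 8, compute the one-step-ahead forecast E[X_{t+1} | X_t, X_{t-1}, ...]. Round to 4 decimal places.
E[X_{t+1} \mid \mathcal F_t] = 1.6000

For an AR(p) model X_t = c + sum_i phi_i X_{t-i} + eps_t, the
one-step-ahead conditional mean is
  E[X_{t+1} | X_t, ...] = c + sum_i phi_i X_{t+1-i}.
Substitute known values:
  E[X_{t+1} | ...] = (-0.005) * (8) + (0.41) * (4)
                   = 1.6000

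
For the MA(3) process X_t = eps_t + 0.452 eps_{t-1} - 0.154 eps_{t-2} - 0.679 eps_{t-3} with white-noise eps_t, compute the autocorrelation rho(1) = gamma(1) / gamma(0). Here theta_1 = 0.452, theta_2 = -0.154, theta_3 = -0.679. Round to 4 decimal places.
\rho(1) = 0.2883

For an MA(q) process with theta_0 = 1, the autocovariance is
  gamma(k) = sigma^2 * sum_{i=0..q-k} theta_i * theta_{i+k},
and rho(k) = gamma(k) / gamma(0). Sigma^2 cancels.
  numerator   = (1)*(0.452) + (0.452)*(-0.154) + (-0.154)*(-0.679) = 0.486958.
  denominator = (1)^2 + (0.452)^2 + (-0.154)^2 + (-0.679)^2 = 1.689061.
  rho(1) = 0.486958 / 1.689061 = 0.2883.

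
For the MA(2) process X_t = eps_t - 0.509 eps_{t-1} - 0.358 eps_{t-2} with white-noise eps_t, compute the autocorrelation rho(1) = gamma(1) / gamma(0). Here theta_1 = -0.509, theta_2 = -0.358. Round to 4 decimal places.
\rho(1) = -0.2356

For an MA(q) process with theta_0 = 1, the autocovariance is
  gamma(k) = sigma^2 * sum_{i=0..q-k} theta_i * theta_{i+k},
and rho(k) = gamma(k) / gamma(0). Sigma^2 cancels.
  numerator   = (1)*(-0.509) + (-0.509)*(-0.358) = -0.326778.
  denominator = (1)^2 + (-0.509)^2 + (-0.358)^2 = 1.387245.
  rho(1) = -0.326778 / 1.387245 = -0.2356.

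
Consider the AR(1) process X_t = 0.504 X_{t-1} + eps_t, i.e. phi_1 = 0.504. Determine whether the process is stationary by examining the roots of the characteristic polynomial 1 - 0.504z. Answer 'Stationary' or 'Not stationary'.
\text{Stationary}

The AR(p) characteristic polynomial is P(z) = 1 - 0.504z.
Stationarity requires all roots to lie outside the unit circle, i.e. |z| > 1 for every root.
This is linear in z: 1 + (-0.504) z = 0  =>  z = -1/(-0.504) = 1.984127,  |z| = 1.984127.
Moduli of all roots: 1.9841.
All moduli strictly greater than 1? Yes.
Verdict: Stationary.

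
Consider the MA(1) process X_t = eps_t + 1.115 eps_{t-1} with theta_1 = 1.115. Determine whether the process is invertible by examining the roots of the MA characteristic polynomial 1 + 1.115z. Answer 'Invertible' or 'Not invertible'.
\text{Not invertible}

The MA(q) characteristic polynomial is P(z) = 1 + 1.115z.
Invertibility requires all roots to lie outside the unit circle, i.e. |z| > 1 for every root.
This is linear in z: 1 + (1.115) z = 0  =>  z = -1/(1.115) = -0.896861,  |z| = 0.896861.
Moduli of all roots: 0.8969.
All moduli strictly greater than 1? No.
Verdict: Not invertible.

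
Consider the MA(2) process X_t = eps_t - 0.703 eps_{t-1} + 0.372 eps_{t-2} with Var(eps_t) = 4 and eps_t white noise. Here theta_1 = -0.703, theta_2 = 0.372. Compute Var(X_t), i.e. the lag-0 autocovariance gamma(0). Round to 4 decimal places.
\gamma(0) = 6.5304

For an MA(q) process X_t = eps_t + sum_i theta_i eps_{t-i} with
Var(eps_t) = sigma^2, the variance is
  gamma(0) = sigma^2 * (1 + sum_i theta_i^2).
  sum_i theta_i^2 = (-0.703)^2 + (0.372)^2 = 0.494209 + 0.138384 = 0.632593.
  gamma(0) = 4 * (1 + 0.632593) = 4 * 1.632593 = 6.530372, which rounds to 6.5304.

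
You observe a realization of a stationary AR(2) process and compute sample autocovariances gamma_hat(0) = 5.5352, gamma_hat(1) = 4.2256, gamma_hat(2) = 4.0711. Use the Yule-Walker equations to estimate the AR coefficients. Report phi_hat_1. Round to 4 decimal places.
\hat\phi_{1} = 0.4840

The Yule-Walker equations for an AR(p) process read, in matrix form,
  Gamma_p phi = r_p,   with   (Gamma_p)_{ij} = gamma(|i - j|),
                       (r_p)_i = gamma(i),   i,j = 1..p.
Substitute the sample gammas (Toeplitz matrix and right-hand side of size 2):
  Gamma_p = [[5.5352, 4.2256], [4.2256, 5.5352]]
  r_p     = [4.2256, 4.0711]
Written out:
  5.5352 phi_1 + 4.2256 phi_2 = 4.2256
  4.2256 phi_1 + 5.5352 phi_2 = 4.0711
Solve by Cramer's rule:
  det = gamma(0)^2 - gamma(1)^2 = (5.5352)^2 - (4.2256)^2 = 30.63843904 - 17.85569536 = 12.78274368
  phi_hat_1 = [gamma(1) gamma(0) - gamma(1) gamma(2)] / det = [(4.2256)(5.5352) - (4.2256)(4.0711)] / 12.78274368 = 6.18670096 / 12.78274368 = 0.484
  phi_hat_2 = [gamma(0) gamma(2) - gamma(1)^2] / det = [(5.5352)(4.0711) - (4.2256)^2] / 12.78274368 = 4.67865736 / 12.78274368 = 0.366
So phi_hat = [0.4840, 0.3660].
Therefore phi_hat_1 = 0.4840.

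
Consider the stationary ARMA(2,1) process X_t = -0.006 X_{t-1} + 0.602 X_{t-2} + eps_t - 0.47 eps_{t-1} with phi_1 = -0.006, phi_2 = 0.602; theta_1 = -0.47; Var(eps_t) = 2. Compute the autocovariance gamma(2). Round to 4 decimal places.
\gamma(2) = 2.3473

Multiply the model equation by X_{t-k} and take expectations. With theta_0 = psi_0 = 1 and psi_j the MA(infinity) weights, this gives
  gamma(k) - sum_i phi_i gamma(k-i) = c_k,
  c_k = sigma^2 * sum_{j=k..q} theta_j psi_{j-k}   (c_k = 0 for k > q),
using gamma(-m) = gamma(m).
psi-weights needed (psi_j = theta_j + sum_i phi_i psi_{j-i}):
  psi_1 = theta_1 + phi_1 = -0.47 + (-0.006) = -0.476
Right-hand sides:
  c_0 = sigma^2 (1 + theta_1 psi_1) = 2 * (1 + (-0.47)(-0.476)) = 2 * 1.22372 = 2.44744
  c_1 = sigma^2 theta_1 = 2 * (-0.47) = -0.94
  c_2 = 0
Equations for k = 0, 1, 2 (AR order 2, c_2 = 0):
  (E0) gamma(0) = phi_1 gamma(1) + phi_2 gamma(2) + c_0
  (E1) gamma(1) = phi_1 gamma(0) + phi_2 gamma(1) + c_1
  (E2) gamma(2) = phi_1 gamma(1) + phi_2 gamma(0)
From (E1): gamma(1) = A gamma(0) + B with
  A = phi_1 / (1 - phi_2) = -0.006 / 0.398 = -0.015075,   B = c_1 / (1 - phi_2) = -0.94 / 0.398 = -2.361809.
Insert (E2) into (E0): gamma(0) (1 - phi_2^2) = phi_1 (1 + phi_2) gamma(1) + c_0.
  phi_1 (1 + phi_2) = (-0.006)(1.602) = -0.009612,   1 - phi_2^2 = 0.637596.
Replace gamma(1) by A gamma(0) + B and collect gamma(0):
  gamma(0) [0.637596 - (-0.009612)(-0.015075)] = (-0.009612)(-2.361809) + 2.44744
  gamma(0) * 0.637451 = 2.470142
  gamma(0) = 2.470142 / 0.637451 = 3.875029.
  gamma(1) = A gamma(0) + B = (-0.015075)(3.875029) + (-2.361809) = -2.420227.
  gamma(2) = phi_1 gamma(1) + phi_2 gamma(0) = (-0.006)(-2.420227) + (0.602)(3.875029) = 2.347289.
Therefore gamma(2) = 2.3473 (to 4 decimal places).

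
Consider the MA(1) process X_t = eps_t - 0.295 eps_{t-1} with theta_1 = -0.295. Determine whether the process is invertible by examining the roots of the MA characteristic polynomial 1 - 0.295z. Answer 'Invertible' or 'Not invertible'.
\text{Invertible}

The MA(q) characteristic polynomial is P(z) = 1 - 0.295z.
Invertibility requires all roots to lie outside the unit circle, i.e. |z| > 1 for every root.
This is linear in z: 1 + (-0.295) z = 0  =>  z = -1/(-0.295) = 3.389831,  |z| = 3.389831.
Moduli of all roots: 3.3898.
All moduli strictly greater than 1? Yes.
Verdict: Invertible.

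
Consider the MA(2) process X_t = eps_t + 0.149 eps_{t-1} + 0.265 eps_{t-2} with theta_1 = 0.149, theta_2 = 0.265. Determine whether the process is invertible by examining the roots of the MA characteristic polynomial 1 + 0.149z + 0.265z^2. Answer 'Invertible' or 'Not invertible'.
\text{Invertible}

The MA(q) characteristic polynomial is P(z) = 1 + 0.149z + 0.265z^2.
Invertibility requires all roots to lie outside the unit circle, i.e. |z| > 1 for every root.
Set 1 + (0.149) z + (0.265) z^2 = 0, i.e. a z^2 + b z + c = 0 with a = 0.265, b = 0.149, c = 1.
Discriminant D = b^2 - 4ac = (0.149)^2 - 4*(0.265)*1 = 0.022201 - (1.06) = -1.037799.
D < 0, so the roots are the complex-conjugate pair z = (-b +/- i sqrt(-D)) / (2a) = -0.2811 +/- 1.9221i.
For a conjugate pair |z|^2 = z * conj(z) = (product of roots) = c/a = 1/(0.265) = 3.773585, so |z| = sqrt(3.773585) = 1.9426 for both roots.
Moduli of all roots: 1.9426, 1.9426.
All moduli strictly greater than 1? Yes.
Verdict: Invertible.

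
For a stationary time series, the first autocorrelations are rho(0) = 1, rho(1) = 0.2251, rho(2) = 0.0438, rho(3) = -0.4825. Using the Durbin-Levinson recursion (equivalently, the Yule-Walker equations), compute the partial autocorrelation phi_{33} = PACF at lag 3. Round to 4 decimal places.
\phi_{33} = -0.5170

The PACF at lag k is phi_{kk}, the last component of the solution
to the Yule-Walker system G_k phi = r_k where
  (G_k)_{ij} = rho(|i - j|), (r_k)_i = rho(i), i,j = 1..k.
Equivalently, Durbin-Levinson gives phi_{kk} iteratively:
  phi_{11} = rho(1)
  phi_{kk} = [rho(k) - sum_{j=1..k-1} phi_{k-1,j} rho(k-j)]
            / [1 - sum_{j=1..k-1} phi_{k-1,j} rho(j)],
  phi_{k,j} = phi_{k-1,j} - phi_{kk} phi_{k-1,k-j},  j = 1..k-1.
Step k = 1:
  phi_11 = rho(1) = 0.2251.
Step k = 2:
  phi_22 = [rho(2) - phi_11 rho(1)] / [1 - phi_11 rho(1)] = [0.0438 - (0.2251)(0.2251)] / [1 - (0.2251)(0.2251)]
         = -0.00687001 / 0.94932999 = -0.007237.
  Update: phi_21 = phi_11 - phi_22 phi_11 = 0.2251 - (-0.007237)(0.2251) = 0.226729.
Step k = 3:
  phi_33 = [rho(3) - phi_21 rho(2) - phi_22 rho(1)] / [1 - phi_21 rho(1) - phi_22 rho(2)]
    numerator   = -0.4825 - (0.226729)(0.0438) - (-0.007237)(0.2251) = -0.49080175
    denominator = 1 - (0.226729)(0.2251) - (-0.007237)(0.0438) = 0.94928027
  phi_33 = -0.49080175 / 0.94928027 = -0.517.
Therefore phi_{33} = -0.5170.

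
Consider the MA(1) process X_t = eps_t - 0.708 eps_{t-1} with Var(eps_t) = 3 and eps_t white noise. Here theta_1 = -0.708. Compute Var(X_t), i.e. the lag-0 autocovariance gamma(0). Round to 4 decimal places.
\gamma(0) = 4.5038

For an MA(q) process X_t = eps_t + sum_i theta_i eps_{t-i} with
Var(eps_t) = sigma^2, the variance is
  gamma(0) = sigma^2 * (1 + sum_i theta_i^2).
  sum_i theta_i^2 = (-0.708)^2 = 0.501264.
  gamma(0) = 3 * (1 + 0.501264) = 3 * 1.501264 = 4.503792, which rounds to 4.5038.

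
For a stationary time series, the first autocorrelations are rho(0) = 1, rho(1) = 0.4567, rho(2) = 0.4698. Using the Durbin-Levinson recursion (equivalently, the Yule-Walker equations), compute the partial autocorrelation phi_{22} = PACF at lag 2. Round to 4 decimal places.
\phi_{22} = 0.3301

The PACF at lag k is phi_{kk}, the last component of the solution
to the Yule-Walker system G_k phi = r_k where
  (G_k)_{ij} = rho(|i - j|), (r_k)_i = rho(i), i,j = 1..k.
Equivalently, Durbin-Levinson gives phi_{kk} iteratively:
  phi_{11} = rho(1)
  phi_{kk} = [rho(k) - sum_{j=1..k-1} phi_{k-1,j} rho(k-j)]
            / [1 - sum_{j=1..k-1} phi_{k-1,j} rho(j)],
  phi_{k,j} = phi_{k-1,j} - phi_{kk} phi_{k-1,k-j},  j = 1..k-1.
Step k = 1:
  phi_11 = rho(1) = 0.4567.
Step k = 2:
  phi_22 = [rho(2) - phi_11 rho(1)] / [1 - phi_11 rho(1)] = [0.4698 - (0.4567)(0.4567)] / [1 - (0.4567)(0.4567)]
         = 0.26122511 / 0.79142511 = 0.3301.
Therefore phi_{22} = 0.3301.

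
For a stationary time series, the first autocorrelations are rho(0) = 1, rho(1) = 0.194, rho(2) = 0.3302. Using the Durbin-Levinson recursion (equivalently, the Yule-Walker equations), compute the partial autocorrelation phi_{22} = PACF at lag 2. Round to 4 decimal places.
\phi_{22} = 0.3040

The PACF at lag k is phi_{kk}, the last component of the solution
to the Yule-Walker system G_k phi = r_k where
  (G_k)_{ij} = rho(|i - j|), (r_k)_i = rho(i), i,j = 1..k.
Equivalently, Durbin-Levinson gives phi_{kk} iteratively:
  phi_{11} = rho(1)
  phi_{kk} = [rho(k) - sum_{j=1..k-1} phi_{k-1,j} rho(k-j)]
            / [1 - sum_{j=1..k-1} phi_{k-1,j} rho(j)],
  phi_{k,j} = phi_{k-1,j} - phi_{kk} phi_{k-1,k-j},  j = 1..k-1.
Step k = 1:
  phi_11 = rho(1) = 0.194.
Step k = 2:
  phi_22 = [rho(2) - phi_11 rho(1)] / [1 - phi_11 rho(1)] = [0.3302 - (0.194)(0.194)] / [1 - (0.194)(0.194)]
         = 0.292564 / 0.962364 = 0.304.
Therefore phi_{22} = 0.3040.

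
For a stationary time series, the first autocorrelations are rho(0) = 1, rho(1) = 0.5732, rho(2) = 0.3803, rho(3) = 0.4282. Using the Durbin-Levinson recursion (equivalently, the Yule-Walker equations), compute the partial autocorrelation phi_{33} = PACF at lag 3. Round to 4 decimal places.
\phi_{33} = 0.2739

The PACF at lag k is phi_{kk}, the last component of the solution
to the Yule-Walker system G_k phi = r_k where
  (G_k)_{ij} = rho(|i - j|), (r_k)_i = rho(i), i,j = 1..k.
Equivalently, Durbin-Levinson gives phi_{kk} iteratively:
  phi_{11} = rho(1)
  phi_{kk} = [rho(k) - sum_{j=1..k-1} phi_{k-1,j} rho(k-j)]
            / [1 - sum_{j=1..k-1} phi_{k-1,j} rho(j)],
  phi_{k,j} = phi_{k-1,j} - phi_{kk} phi_{k-1,k-j},  j = 1..k-1.
Step k = 1:
  phi_11 = rho(1) = 0.5732.
Step k = 2:
  phi_22 = [rho(2) - phi_11 rho(1)] / [1 - phi_11 rho(1)] = [0.3803 - (0.5732)(0.5732)] / [1 - (0.5732)(0.5732)]
         = 0.05174176 / 0.67144176 = 0.077061.
  Update: phi_21 = phi_11 - phi_22 phi_11 = 0.5732 - (0.077061)(0.5732) = 0.529029.
Step k = 3:
  phi_33 = [rho(3) - phi_21 rho(2) - phi_22 rho(1)] / [1 - phi_21 rho(1) - phi_22 rho(2)]
    numerator   = 0.4282 - (0.529029)(0.3803) - (0.077061)(0.5732) = 0.18283916
    denominator = 1 - (0.529029)(0.5732) - (0.077061)(0.3803) = 0.6674545
  phi_33 = 0.18283916 / 0.6674545 = 0.2739.
Therefore phi_{33} = 0.2739.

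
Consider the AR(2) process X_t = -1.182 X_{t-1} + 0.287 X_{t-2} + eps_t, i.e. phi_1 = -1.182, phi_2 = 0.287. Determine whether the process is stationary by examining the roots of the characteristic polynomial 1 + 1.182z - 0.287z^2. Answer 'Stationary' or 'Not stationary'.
\text{Not stationary}

The AR(p) characteristic polynomial is P(z) = 1 + 1.182z - 0.287z^2.
Stationarity requires all roots to lie outside the unit circle, i.e. |z| > 1 for every root.
Set 1 + (1.182) z + (-0.287) z^2 = 0, i.e. a z^2 + b z + c = 0 with a = -0.287, b = 1.182, c = 1.
Discriminant D = b^2 - 4ac = (1.182)^2 - 4*(-0.287)*1 = 1.397124 - (-1.148) = 2.545124.
D >= 0, so the roots are real: z = (-b +/- sqrt(D)) / (2a) = (-1.182 +/- 1.595344) / (-0.574).
  z_1 = (-1.182 + 1.595344) / (-0.574) = -0.7201,   |z_1| = 0.7201.
  z_2 = (-1.182 - 1.595344) / (-0.574) = 4.8386,   |z_2| = 4.8386.
Moduli of all roots: 0.7201, 4.8386.
All moduli strictly greater than 1? No.
Verdict: Not stationary.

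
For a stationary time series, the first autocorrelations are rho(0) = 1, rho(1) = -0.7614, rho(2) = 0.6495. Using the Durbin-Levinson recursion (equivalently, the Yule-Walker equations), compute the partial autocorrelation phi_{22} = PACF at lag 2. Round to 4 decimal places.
\phi_{22} = 0.1660

The PACF at lag k is phi_{kk}, the last component of the solution
to the Yule-Walker system G_k phi = r_k where
  (G_k)_{ij} = rho(|i - j|), (r_k)_i = rho(i), i,j = 1..k.
Equivalently, Durbin-Levinson gives phi_{kk} iteratively:
  phi_{11} = rho(1)
  phi_{kk} = [rho(k) - sum_{j=1..k-1} phi_{k-1,j} rho(k-j)]
            / [1 - sum_{j=1..k-1} phi_{k-1,j} rho(j)],
  phi_{k,j} = phi_{k-1,j} - phi_{kk} phi_{k-1,k-j},  j = 1..k-1.
Step k = 1:
  phi_11 = rho(1) = -0.7614.
Step k = 2:
  phi_22 = [rho(2) - phi_11 rho(1)] / [1 - phi_11 rho(1)] = [0.6495 - (-0.7614)(-0.7614)] / [1 - (-0.7614)(-0.7614)]
         = 0.06977004 / 0.42027004 = 0.166.
Therefore phi_{22} = 0.1660.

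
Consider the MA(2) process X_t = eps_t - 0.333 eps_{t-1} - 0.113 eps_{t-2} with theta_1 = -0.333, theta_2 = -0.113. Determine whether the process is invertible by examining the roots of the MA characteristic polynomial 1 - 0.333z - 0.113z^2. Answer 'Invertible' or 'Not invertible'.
\text{Invertible}

The MA(q) characteristic polynomial is P(z) = 1 - 0.333z - 0.113z^2.
Invertibility requires all roots to lie outside the unit circle, i.e. |z| > 1 for every root.
Set 1 + (-0.333) z + (-0.113) z^2 = 0, i.e. a z^2 + b z + c = 0 with a = -0.113, b = -0.333, c = 1.
Discriminant D = b^2 - 4ac = (-0.333)^2 - 4*(-0.113)*1 = 0.110889 - (-0.452) = 0.562889.
D >= 0, so the roots are real: z = (-b +/- sqrt(D)) / (2a) = (0.333 +/- 0.750259) / (-0.226).
  z_1 = (0.333 + 0.750259) / (-0.226) = -4.7932,   |z_1| = 4.7932.
  z_2 = (0.333 - 0.750259) / (-0.226) = 1.8463,   |z_2| = 1.8463.
Moduli of all roots: 4.7932, 1.8463.
All moduli strictly greater than 1? Yes.
Verdict: Invertible.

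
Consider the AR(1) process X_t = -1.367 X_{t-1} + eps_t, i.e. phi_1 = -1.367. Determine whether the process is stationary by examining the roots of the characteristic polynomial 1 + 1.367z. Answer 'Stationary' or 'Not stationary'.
\text{Not stationary}

The AR(p) characteristic polynomial is P(z) = 1 + 1.367z.
Stationarity requires all roots to lie outside the unit circle, i.e. |z| > 1 for every root.
This is linear in z: 1 + (1.367) z = 0  =>  z = -1/(1.367) = -0.731529,  |z| = 0.731529.
Moduli of all roots: 0.7315.
All moduli strictly greater than 1? No.
Verdict: Not stationary.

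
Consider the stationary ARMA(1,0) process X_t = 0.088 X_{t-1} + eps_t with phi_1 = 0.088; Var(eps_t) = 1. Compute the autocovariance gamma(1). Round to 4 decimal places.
\gamma(1) = 0.0887

Multiply the model equation by X_{t-k} and take expectations. With theta_0 = psi_0 = 1 and psi_j the MA(infinity) weights, this gives
  gamma(k) - sum_i phi_i gamma(k-i) = c_k,
  c_k = sigma^2 * sum_{j=k..q} theta_j psi_{j-k}   (c_k = 0 for k > q),
using gamma(-m) = gamma(m).
Pure AR (q = 0): c_0 = sigma^2 = 1, c_k = 0 for k >= 1.
Equations for k = 0 and k = 1 (AR order 1):
  gamma(0) = phi_1 gamma(1) + c_0
  gamma(1) = phi_1 gamma(0) + c_1
Substituting the second into the first: gamma(0) (1 - phi_1^2) = c_0 + phi_1 c_1, so
  gamma(0) = c_0 / (1 - phi_1^2) = 1 / (1 - (0.088)^2) = 1 / 0.992256 = 1.007804.
  gamma(1) = phi_1 gamma(0) = (0.088)(1.007804) = 0.088687.
Therefore gamma(1) = 0.0887 (to 4 decimal places).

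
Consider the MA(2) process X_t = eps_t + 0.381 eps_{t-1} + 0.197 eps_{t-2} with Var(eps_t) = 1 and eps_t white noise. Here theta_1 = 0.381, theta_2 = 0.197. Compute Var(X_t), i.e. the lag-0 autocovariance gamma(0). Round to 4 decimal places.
\gamma(0) = 1.1840

For an MA(q) process X_t = eps_t + sum_i theta_i eps_{t-i} with
Var(eps_t) = sigma^2, the variance is
  gamma(0) = sigma^2 * (1 + sum_i theta_i^2).
  sum_i theta_i^2 = (0.381)^2 + (0.197)^2 = 0.145161 + 0.038809 = 0.18397.
  gamma(0) = 1 * (1 + 0.18397) = 1 * 1.18397 = 1.18397, which rounds to 1.1840.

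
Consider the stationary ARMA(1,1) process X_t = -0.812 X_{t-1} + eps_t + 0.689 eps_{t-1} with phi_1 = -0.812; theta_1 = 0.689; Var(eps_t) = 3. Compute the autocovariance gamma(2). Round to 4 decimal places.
\gamma(2) = 0.3875

Multiply the model equation by X_{t-k} and take expectations. With theta_0 = psi_0 = 1 and psi_j the MA(infinity) weights, this gives
  gamma(k) - sum_i phi_i gamma(k-i) = c_k,
  c_k = sigma^2 * sum_{j=k..q} theta_j psi_{j-k}   (c_k = 0 for k > q),
using gamma(-m) = gamma(m).
psi-weights needed (psi_j = theta_j + sum_i phi_i psi_{j-i}):
  psi_1 = theta_1 + phi_1 = 0.689 + (-0.812) = -0.123
Right-hand sides:
  c_0 = sigma^2 (1 + theta_1 psi_1) = 3 * (1 + (0.689)(-0.123)) = 3 * 0.915253 = 2.745759
  c_1 = sigma^2 theta_1 = 3 * (0.689) = 2.067
  c_2 = 0
Equations for k = 0 and k = 1 (AR order 1):
  gamma(0) = phi_1 gamma(1) + c_0
  gamma(1) = phi_1 gamma(0) + c_1
Substituting the second into the first: gamma(0) (1 - phi_1^2) = c_0 + phi_1 c_1, so
  gamma(0) = (c_0 + phi_1 c_1) / (1 - phi_1^2) = (2.745759 + (-0.812)(2.067)) / (1 - (-0.812)^2) = 1.067355 / 0.340656 = 3.133234.
  gamma(1) = phi_1 gamma(0) + c_1 = (-0.812)(3.133234) + (2.067) = -0.477186.
For k = 2 (> q): gamma(2) = phi_1 gamma(1) = (-0.812)(-0.477186) = 0.387475.
Therefore gamma(2) = 0.3875 (to 4 decimal places).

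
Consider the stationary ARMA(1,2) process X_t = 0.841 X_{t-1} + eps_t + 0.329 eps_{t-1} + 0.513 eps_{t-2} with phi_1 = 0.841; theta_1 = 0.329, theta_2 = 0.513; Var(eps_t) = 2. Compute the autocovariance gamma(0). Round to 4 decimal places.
\gamma(0) = 20.0489

Multiply the model equation by X_{t-k} and take expectations. With theta_0 = psi_0 = 1 and psi_j the MA(infinity) weights, this gives
  gamma(k) - sum_i phi_i gamma(k-i) = c_k,
  c_k = sigma^2 * sum_{j=k..q} theta_j psi_{j-k}   (c_k = 0 for k > q),
using gamma(-m) = gamma(m).
psi-weights needed (psi_j = theta_j + sum_i phi_i psi_{j-i}):
  psi_1 = theta_1 + phi_1 = 0.329 + (0.841) = 1.17
  psi_2 = theta_2 + phi_1 psi_1 = 0.513 + (0.841)(1.17) = 1.49697
Right-hand sides:
  c_0 = sigma^2 (1 + theta_1 psi_1 + theta_2 psi_2) = 2 * (1 + (0.329)(1.17) + (0.513)(1.49697)) = 2 * 2.152876 = 4.305751
  c_1 = sigma^2 (theta_1 + theta_2 psi_1) = 2 * (0.329 + (0.513)(1.17)) = 1.85842
  c_2 = sigma^2 theta_2 = 2 * (0.513) = 1.026
Equations for k = 0 and k = 1 (AR order 1):
  gamma(0) = phi_1 gamma(1) + c_0
  gamma(1) = phi_1 gamma(0) + c_1
Substituting the second into the first: gamma(0) (1 - phi_1^2) = c_0 + phi_1 c_1, so
  gamma(0) = (c_0 + phi_1 c_1) / (1 - phi_1^2) = (4.305751 + (0.841)(1.85842)) / (1 - (0.841)^2) = 5.868682 / 0.292719 = 20.048861.
Therefore gamma(0) = 20.0489 (to 4 decimal places).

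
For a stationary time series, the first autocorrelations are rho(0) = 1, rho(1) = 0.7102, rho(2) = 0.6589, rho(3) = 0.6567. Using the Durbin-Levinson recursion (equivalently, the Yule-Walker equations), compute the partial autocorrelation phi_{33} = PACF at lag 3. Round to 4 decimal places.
\phi_{33} = 0.2530

The PACF at lag k is phi_{kk}, the last component of the solution
to the Yule-Walker system G_k phi = r_k where
  (G_k)_{ij} = rho(|i - j|), (r_k)_i = rho(i), i,j = 1..k.
Equivalently, Durbin-Levinson gives phi_{kk} iteratively:
  phi_{11} = rho(1)
  phi_{kk} = [rho(k) - sum_{j=1..k-1} phi_{k-1,j} rho(k-j)]
            / [1 - sum_{j=1..k-1} phi_{k-1,j} rho(j)],
  phi_{k,j} = phi_{k-1,j} - phi_{kk} phi_{k-1,k-j},  j = 1..k-1.
Step k = 1:
  phi_11 = rho(1) = 0.7102.
Step k = 2:
  phi_22 = [rho(2) - phi_11 rho(1)] / [1 - phi_11 rho(1)] = [0.6589 - (0.7102)(0.7102)] / [1 - (0.7102)(0.7102)]
         = 0.15451596 / 0.49561596 = 0.311766.
  Update: phi_21 = phi_11 - phi_22 phi_11 = 0.7102 - (0.311766)(0.7102) = 0.488784.
Step k = 3:
  phi_33 = [rho(3) - phi_21 rho(2) - phi_22 rho(1)] / [1 - phi_21 rho(1) - phi_22 rho(2)]
    numerator   = 0.6567 - (0.488784)(0.6589) - (0.311766)(0.7102) = 0.11322427
    denominator = 1 - (0.488784)(0.7102) - (0.311766)(0.6589) = 0.44744321
  phi_33 = 0.11322427 / 0.44744321 = 0.253.
Therefore phi_{33} = 0.2530.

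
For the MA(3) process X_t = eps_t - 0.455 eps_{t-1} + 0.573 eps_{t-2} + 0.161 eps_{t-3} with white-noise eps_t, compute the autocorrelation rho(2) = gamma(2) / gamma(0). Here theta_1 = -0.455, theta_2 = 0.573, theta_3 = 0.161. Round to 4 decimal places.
\rho(2) = 0.3201

For an MA(q) process with theta_0 = 1, the autocovariance is
  gamma(k) = sigma^2 * sum_{i=0..q-k} theta_i * theta_{i+k},
and rho(k) = gamma(k) / gamma(0). Sigma^2 cancels.
  numerator   = (1)*(0.573) + (-0.455)*(0.161) = 0.499745.
  denominator = (1)^2 + (-0.455)^2 + (0.573)^2 + (0.161)^2 = 1.561275.
  rho(2) = 0.499745 / 1.561275 = 0.3201.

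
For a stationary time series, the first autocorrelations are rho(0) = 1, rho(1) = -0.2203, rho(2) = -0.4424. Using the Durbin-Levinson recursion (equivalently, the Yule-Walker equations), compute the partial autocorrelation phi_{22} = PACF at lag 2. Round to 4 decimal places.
\phi_{22} = -0.5160

The PACF at lag k is phi_{kk}, the last component of the solution
to the Yule-Walker system G_k phi = r_k where
  (G_k)_{ij} = rho(|i - j|), (r_k)_i = rho(i), i,j = 1..k.
Equivalently, Durbin-Levinson gives phi_{kk} iteratively:
  phi_{11} = rho(1)
  phi_{kk} = [rho(k) - sum_{j=1..k-1} phi_{k-1,j} rho(k-j)]
            / [1 - sum_{j=1..k-1} phi_{k-1,j} rho(j)],
  phi_{k,j} = phi_{k-1,j} - phi_{kk} phi_{k-1,k-j},  j = 1..k-1.
Step k = 1:
  phi_11 = rho(1) = -0.2203.
Step k = 2:
  phi_22 = [rho(2) - phi_11 rho(1)] / [1 - phi_11 rho(1)] = [-0.4424 - (-0.2203)(-0.2203)] / [1 - (-0.2203)(-0.2203)]
         = -0.49093209 / 0.95146791 = -0.516.
Therefore phi_{22} = -0.5160.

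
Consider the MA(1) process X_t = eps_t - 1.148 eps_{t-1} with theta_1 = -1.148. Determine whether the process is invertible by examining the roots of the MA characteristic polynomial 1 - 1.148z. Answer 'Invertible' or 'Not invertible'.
\text{Not invertible}

The MA(q) characteristic polynomial is P(z) = 1 - 1.148z.
Invertibility requires all roots to lie outside the unit circle, i.e. |z| > 1 for every root.
This is linear in z: 1 + (-1.148) z = 0  =>  z = -1/(-1.148) = 0.87108,  |z| = 0.87108.
Moduli of all roots: 0.8711.
All moduli strictly greater than 1? No.
Verdict: Not invertible.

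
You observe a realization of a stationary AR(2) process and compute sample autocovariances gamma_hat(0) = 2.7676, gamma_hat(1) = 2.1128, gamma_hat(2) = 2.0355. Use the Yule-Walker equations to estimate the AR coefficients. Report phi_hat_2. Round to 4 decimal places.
\hat\phi_{2} = 0.3660

The Yule-Walker equations for an AR(p) process read, in matrix form,
  Gamma_p phi = r_p,   with   (Gamma_p)_{ij} = gamma(|i - j|),
                       (r_p)_i = gamma(i),   i,j = 1..p.
Substitute the sample gammas (Toeplitz matrix and right-hand side of size 2):
  Gamma_p = [[2.7676, 2.1128], [2.1128, 2.7676]]
  r_p     = [2.1128, 2.0355]
Written out:
  2.7676 phi_1 + 2.1128 phi_2 = 2.1128
  2.1128 phi_1 + 2.7676 phi_2 = 2.0355
Solve by Cramer's rule:
  det = gamma(0)^2 - gamma(1)^2 = (2.7676)^2 - (2.1128)^2 = 7.65960976 - 4.46392384 = 3.19568592
  phi_hat_1 = [gamma(1) gamma(0) - gamma(1) gamma(2)] / det = [(2.1128)(2.7676) - (2.1128)(2.0355)] / 3.19568592 = 1.54678088 / 3.19568592 = 0.484
  phi_hat_2 = [gamma(0) gamma(2) - gamma(1)^2] / det = [(2.7676)(2.0355) - (2.1128)^2] / 3.19568592 = 1.16952596 / 3.19568592 = 0.366
So phi_hat = [0.4840, 0.3660].
Therefore phi_hat_2 = 0.3660.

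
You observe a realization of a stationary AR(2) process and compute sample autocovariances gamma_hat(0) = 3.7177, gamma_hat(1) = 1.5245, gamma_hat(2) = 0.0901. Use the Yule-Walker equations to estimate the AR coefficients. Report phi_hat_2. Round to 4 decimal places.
\hat\phi_{2} = -0.1730

The Yule-Walker equations for an AR(p) process read, in matrix form,
  Gamma_p phi = r_p,   with   (Gamma_p)_{ij} = gamma(|i - j|),
                       (r_p)_i = gamma(i),   i,j = 1..p.
Substitute the sample gammas (Toeplitz matrix and right-hand side of size 2):
  Gamma_p = [[3.7177, 1.5245], [1.5245, 3.7177]]
  r_p     = [1.5245, 0.0901]
Written out:
  3.7177 phi_1 + 1.5245 phi_2 = 1.5245
  1.5245 phi_1 + 3.7177 phi_2 = 0.0901
Solve by Cramer's rule:
  det = gamma(0)^2 - gamma(1)^2 = (3.7177)^2 - (1.5245)^2 = 13.82129329 - 2.32410025 = 11.49719304
  phi_hat_1 = [gamma(1) gamma(0) - gamma(1) gamma(2)] / det = [(1.5245)(3.7177) - (1.5245)(0.0901)] / 11.49719304 = 5.5302762 / 11.49719304 = 0.481
  phi_hat_2 = [gamma(0) gamma(2) - gamma(1)^2] / det = [(3.7177)(0.0901) - (1.5245)^2] / 11.49719304 = -1.98913548 / 11.49719304 = -0.173
So phi_hat = [0.4810, -0.1730].
Therefore phi_hat_2 = -0.1730.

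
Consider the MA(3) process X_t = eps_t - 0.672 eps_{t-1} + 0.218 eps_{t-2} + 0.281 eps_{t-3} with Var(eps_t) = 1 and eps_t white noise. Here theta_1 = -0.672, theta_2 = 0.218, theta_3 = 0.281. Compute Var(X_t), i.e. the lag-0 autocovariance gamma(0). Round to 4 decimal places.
\gamma(0) = 1.5781

For an MA(q) process X_t = eps_t + sum_i theta_i eps_{t-i} with
Var(eps_t) = sigma^2, the variance is
  gamma(0) = sigma^2 * (1 + sum_i theta_i^2).
  sum_i theta_i^2 = (-0.672)^2 + (0.218)^2 + (0.281)^2 = 0.451584 + 0.047524 + 0.078961 = 0.578069.
  gamma(0) = 1 * (1 + 0.578069) = 1 * 1.578069 = 1.578069, which rounds to 1.5781.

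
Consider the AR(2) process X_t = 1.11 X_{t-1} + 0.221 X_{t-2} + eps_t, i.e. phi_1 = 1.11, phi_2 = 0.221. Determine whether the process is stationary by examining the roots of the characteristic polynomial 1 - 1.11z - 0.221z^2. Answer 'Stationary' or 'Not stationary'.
\text{Not stationary}

The AR(p) characteristic polynomial is P(z) = 1 - 1.11z - 0.221z^2.
Stationarity requires all roots to lie outside the unit circle, i.e. |z| > 1 for every root.
Set 1 + (-1.11) z + (-0.221) z^2 = 0, i.e. a z^2 + b z + c = 0 with a = -0.221, b = -1.11, c = 1.
Discriminant D = b^2 - 4ac = (-1.11)^2 - 4*(-0.221)*1 = 1.2321 - (-0.884) = 2.1161.
D >= 0, so the roots are real: z = (-b +/- sqrt(D)) / (2a) = (1.11 +/- 1.454682) / (-0.442).
  z_1 = (1.11 + 1.454682) / (-0.442) = -5.8024,   |z_1| = 5.8024.
  z_2 = (1.11 - 1.454682) / (-0.442) = 0.7798,   |z_2| = 0.7798.
Moduli of all roots: 5.8024, 0.7798.
All moduli strictly greater than 1? No.
Verdict: Not stationary.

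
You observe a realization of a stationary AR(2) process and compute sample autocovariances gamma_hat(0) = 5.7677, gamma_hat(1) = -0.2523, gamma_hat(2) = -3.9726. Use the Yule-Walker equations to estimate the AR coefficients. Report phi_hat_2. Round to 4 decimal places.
\hat\phi_{2} = -0.6920

The Yule-Walker equations for an AR(p) process read, in matrix form,
  Gamma_p phi = r_p,   with   (Gamma_p)_{ij} = gamma(|i - j|),
                       (r_p)_i = gamma(i),   i,j = 1..p.
Substitute the sample gammas (Toeplitz matrix and right-hand side of size 2):
  Gamma_p = [[5.7677, -0.2523], [-0.2523, 5.7677]]
  r_p     = [-0.2523, -3.9726]
Written out:
  5.7677 phi_1 - 0.2523 phi_2 = -0.2523
  -0.2523 phi_1 + 5.7677 phi_2 = -3.9726
Solve by Cramer's rule:
  det = gamma(0)^2 - gamma(1)^2 = (5.7677)^2 - (-0.2523)^2 = 33.26636329 - 0.06365529 = 33.202708
  phi_hat_1 = [gamma(1) gamma(0) - gamma(1) gamma(2)] / det = [(-0.2523)(5.7677) - (-0.2523)(-3.9726)] / 33.202708 = -2.45747769 / 33.202708 = -0.074
  phi_hat_2 = [gamma(0) gamma(2) - gamma(1)^2] / det = [(5.7677)(-3.9726) - (-0.2523)^2] / 33.202708 = -22.97642031 / 33.202708 = -0.692
So phi_hat = [-0.0740, -0.6920].
Therefore phi_hat_2 = -0.6920.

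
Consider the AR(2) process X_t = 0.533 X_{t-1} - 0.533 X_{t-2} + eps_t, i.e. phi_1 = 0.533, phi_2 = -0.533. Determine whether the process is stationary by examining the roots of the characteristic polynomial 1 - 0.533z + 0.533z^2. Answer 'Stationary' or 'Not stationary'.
\text{Stationary}

The AR(p) characteristic polynomial is P(z) = 1 - 0.533z + 0.533z^2.
Stationarity requires all roots to lie outside the unit circle, i.e. |z| > 1 for every root.
Set 1 + (-0.533) z + (0.533) z^2 = 0, i.e. a z^2 + b z + c = 0 with a = 0.533, b = -0.533, c = 1.
Discriminant D = b^2 - 4ac = (-0.533)^2 - 4*(0.533)*1 = 0.284089 - (2.132) = -1.847911.
D < 0, so the roots are the complex-conjugate pair z = (-b +/- i sqrt(-D)) / (2a) = 0.5 +/- 1.2752i.
For a conjugate pair |z|^2 = z * conj(z) = (product of roots) = c/a = 1/(0.533) = 1.876173, so |z| = sqrt(1.876173) = 1.3697 for both roots.
Moduli of all roots: 1.3697, 1.3697.
All moduli strictly greater than 1? Yes.
Verdict: Stationary.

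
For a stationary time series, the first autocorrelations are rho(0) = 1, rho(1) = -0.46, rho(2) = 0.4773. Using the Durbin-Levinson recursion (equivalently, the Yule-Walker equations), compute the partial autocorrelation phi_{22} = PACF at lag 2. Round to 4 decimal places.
\phi_{22} = 0.3370

The PACF at lag k is phi_{kk}, the last component of the solution
to the Yule-Walker system G_k phi = r_k where
  (G_k)_{ij} = rho(|i - j|), (r_k)_i = rho(i), i,j = 1..k.
Equivalently, Durbin-Levinson gives phi_{kk} iteratively:
  phi_{11} = rho(1)
  phi_{kk} = [rho(k) - sum_{j=1..k-1} phi_{k-1,j} rho(k-j)]
            / [1 - sum_{j=1..k-1} phi_{k-1,j} rho(j)],
  phi_{k,j} = phi_{k-1,j} - phi_{kk} phi_{k-1,k-j},  j = 1..k-1.
Step k = 1:
  phi_11 = rho(1) = -0.46.
Step k = 2:
  phi_22 = [rho(2) - phi_11 rho(1)] / [1 - phi_11 rho(1)] = [0.4773 - (-0.46)(-0.46)] / [1 - (-0.46)(-0.46)]
         = 0.2657 / 0.7884 = 0.337.
Therefore phi_{22} = 0.3370.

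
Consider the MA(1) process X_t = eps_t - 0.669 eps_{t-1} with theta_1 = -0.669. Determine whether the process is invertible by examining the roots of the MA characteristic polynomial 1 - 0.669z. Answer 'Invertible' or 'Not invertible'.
\text{Invertible}

The MA(q) characteristic polynomial is P(z) = 1 - 0.669z.
Invertibility requires all roots to lie outside the unit circle, i.e. |z| > 1 for every root.
This is linear in z: 1 + (-0.669) z = 0  =>  z = -1/(-0.669) = 1.494768,  |z| = 1.494768.
Moduli of all roots: 1.4948.
All moduli strictly greater than 1? Yes.
Verdict: Invertible.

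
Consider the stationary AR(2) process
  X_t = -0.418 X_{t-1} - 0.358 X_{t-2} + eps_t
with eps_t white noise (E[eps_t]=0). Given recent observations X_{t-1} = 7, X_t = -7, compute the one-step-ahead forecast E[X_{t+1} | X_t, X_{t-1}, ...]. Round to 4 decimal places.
E[X_{t+1} \mid \mathcal F_t] = 0.4200

For an AR(p) model X_t = c + sum_i phi_i X_{t-i} + eps_t, the
one-step-ahead conditional mean is
  E[X_{t+1} | X_t, ...] = c + sum_i phi_i X_{t+1-i}.
Substitute known values:
  E[X_{t+1} | ...] = (-0.418) * (-7) + (-0.358) * (7)
                   = 0.4200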